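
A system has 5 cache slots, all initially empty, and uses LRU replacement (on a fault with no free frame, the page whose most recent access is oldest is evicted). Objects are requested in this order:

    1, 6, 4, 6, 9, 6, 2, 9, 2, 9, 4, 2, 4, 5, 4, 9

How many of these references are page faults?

1: fault, frames {1}
6: fault, frames {1,6}
4: fault, frames {1,6,4}
6: hit
9: fault, frames {1,4,6,9}
6: hit
2: fault, frames {1,4,9,6,2}
9: hit
2: hit
9: hit
4: hit
2: hit
4: hit
5: fault, evict 1, frames {6,9,2,4,5}
4: hit
9: hit
Page faults: 6.

6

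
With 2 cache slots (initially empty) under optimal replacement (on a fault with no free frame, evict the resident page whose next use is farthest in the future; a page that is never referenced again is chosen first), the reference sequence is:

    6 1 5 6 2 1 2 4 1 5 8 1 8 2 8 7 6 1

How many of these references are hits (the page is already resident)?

6

6 -> fault, frames [6]
1 -> fault, frames [6, 1]
5 -> fault, evict 1, frames [6, 5]
6 -> hit
2 -> fault, evict 6, frames [5, 2]
1 -> fault, evict 5, frames [2, 1]
2 -> hit
4 -> fault, evict 2, frames [1, 4]
1 -> hit
5 -> fault, evict 4, frames [1, 5]
8 -> fault, evict 5, frames [1, 8]
1 -> hit
8 -> hit
2 -> fault, evict 1, frames [8, 2]
8 -> hit
7 -> fault, evict 2, frames [8, 7]
6 -> fault, evict 7, frames [8, 6]
1 -> fault, evict 6, frames [8, 1]
Hits: 6.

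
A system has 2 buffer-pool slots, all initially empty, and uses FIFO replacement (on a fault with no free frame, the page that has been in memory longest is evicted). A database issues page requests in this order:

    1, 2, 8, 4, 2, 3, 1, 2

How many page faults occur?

1 → miss, frames (1)
2 → miss, frames (1 2)
8 → miss, evict 1, frames (2 8)
4 → miss, evict 2, frames (8 4)
2 → miss, evict 8, frames (4 2)
3 → miss, evict 4, frames (2 3)
1 → miss, evict 2, frames (3 1)
2 → miss, evict 3, frames (1 2)
Page faults: 8.

8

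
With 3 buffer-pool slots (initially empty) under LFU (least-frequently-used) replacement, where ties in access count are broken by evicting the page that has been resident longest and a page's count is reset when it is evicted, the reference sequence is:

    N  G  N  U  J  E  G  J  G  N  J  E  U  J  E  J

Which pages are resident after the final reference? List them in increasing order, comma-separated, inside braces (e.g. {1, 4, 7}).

{E, J, N}

N: fault, frames (N)
G: fault, frames (N G)
N: hit
U: fault, frames (N G U)
J: fault, evict G, frames (N U J)
E: fault, evict U, frames (N J E)
G: fault, evict J, frames (N E G)
J: fault, evict E, frames (N G J)
G: hit
N: hit
J: hit
E: fault, evict G, frames (N J E)
U: fault, evict E, frames (N J U)
J: hit
E: fault, evict U, frames (N J E)
J: hit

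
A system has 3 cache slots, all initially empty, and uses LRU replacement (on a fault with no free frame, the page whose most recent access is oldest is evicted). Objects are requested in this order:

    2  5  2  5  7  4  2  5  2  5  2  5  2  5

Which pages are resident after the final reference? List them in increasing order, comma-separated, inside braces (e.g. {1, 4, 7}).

2 → fault, frames [2]
5 → fault, frames [2, 5]
2 → hit
5 → hit
7 → fault, frames [2, 5, 7]
4 → fault, evict 2, frames [5, 7, 4]
2 → fault, evict 5, frames [7, 4, 2]
5 → fault, evict 7, frames [4, 2, 5]
2 → hit
5 → hit
2 → hit
5 → hit
2 → hit
5 → hit

{2, 4, 5}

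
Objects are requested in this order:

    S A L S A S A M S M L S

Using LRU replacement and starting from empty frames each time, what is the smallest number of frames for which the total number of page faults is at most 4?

f=1: 12 faults
f=2: 9 faults
f=3: 5 faults
f=4: 4 faults
Smallest f with faults ≤ 4 is 4.

4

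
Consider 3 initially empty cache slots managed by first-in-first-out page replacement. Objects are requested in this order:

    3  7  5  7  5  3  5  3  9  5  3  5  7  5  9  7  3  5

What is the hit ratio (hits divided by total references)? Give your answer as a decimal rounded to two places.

0.50

3 -> miss, frames {3}
7 -> miss, frames {3,7}
5 -> miss, frames {3,7,5}
7 -> hit
5 -> hit
3 -> hit
5 -> hit
3 -> hit
9 -> miss, evict 3, frames {7,5,9}
5 -> hit
3 -> miss, evict 7, frames {5,9,3}
5 -> hit
7 -> miss, evict 5, frames {9,3,7}
5 -> miss, evict 9, frames {3,7,5}
9 -> miss, evict 3, frames {7,5,9}
7 -> hit
3 -> miss, evict 7, frames {5,9,3}
5 -> hit
Hits: 9 of 18 references → 9/18 = 0.5000.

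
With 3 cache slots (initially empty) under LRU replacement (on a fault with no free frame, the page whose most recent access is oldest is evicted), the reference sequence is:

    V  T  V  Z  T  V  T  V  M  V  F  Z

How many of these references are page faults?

6

V: miss, frames [V]
T: miss, frames [V, T]
V: hit
Z: miss, frames [T, V, Z]
T: hit
V: hit
T: hit
V: hit
M: miss, evict Z, frames [T, V, M]
V: hit
F: miss, evict T, frames [M, V, F]
Z: miss, evict M, frames [V, F, Z]
Page faults: 6.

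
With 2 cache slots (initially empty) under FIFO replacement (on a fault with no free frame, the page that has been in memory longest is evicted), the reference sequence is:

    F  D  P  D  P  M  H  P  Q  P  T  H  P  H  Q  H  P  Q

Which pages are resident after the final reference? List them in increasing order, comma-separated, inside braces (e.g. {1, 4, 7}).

F -> miss, frames (F)
D -> miss, frames (F D)
P -> miss, evict F, frames (D P)
D -> hit
P -> hit
M -> miss, evict D, frames (P M)
H -> miss, evict P, frames (M H)
P -> miss, evict M, frames (H P)
Q -> miss, evict H, frames (P Q)
P -> hit
T -> miss, evict P, frames (Q T)
H -> miss, evict Q, frames (T H)
P -> miss, evict T, frames (H P)
H -> hit
Q -> miss, evict H, frames (P Q)
H -> miss, evict P, frames (Q H)
P -> miss, evict Q, frames (H P)
Q -> miss, evict H, frames (P Q)

{P, Q}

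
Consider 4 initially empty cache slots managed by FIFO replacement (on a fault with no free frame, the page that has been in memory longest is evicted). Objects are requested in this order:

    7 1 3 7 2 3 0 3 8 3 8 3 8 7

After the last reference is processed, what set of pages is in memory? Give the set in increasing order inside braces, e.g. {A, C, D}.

7 → fault, frames {7}
1 → fault, frames {7,1}
3 → fault, frames {7,1,3}
7 → hit
2 → fault, frames {7,1,3,2}
3 → hit
0 → fault, evict 7, frames {1,3,2,0}
3 → hit
8 → fault, evict 1, frames {3,2,0,8}
3 → hit
8 → hit
3 → hit
8 → hit
7 → fault, evict 3, frames {2,0,8,7}

{0, 2, 7, 8}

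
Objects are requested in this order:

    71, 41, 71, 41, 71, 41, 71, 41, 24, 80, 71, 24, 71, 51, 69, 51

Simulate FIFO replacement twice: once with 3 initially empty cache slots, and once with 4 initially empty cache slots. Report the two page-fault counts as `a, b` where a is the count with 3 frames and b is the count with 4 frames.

3 frames: F F . . . . . . F F F . . F F . → 7 faults.
4 frames: F F . . . . . . F F . . . F F . → 6 faults.
6 < 7: adding a frame reduced faults, as is typical.

7, 6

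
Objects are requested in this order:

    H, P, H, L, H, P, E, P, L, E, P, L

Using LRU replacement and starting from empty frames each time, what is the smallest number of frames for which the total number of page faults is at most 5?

3

f=1: 12 faults
f=2: 9 faults
f=3: 5 faults
f=4: 4 faults
Smallest f with faults ≤ 5 is 3.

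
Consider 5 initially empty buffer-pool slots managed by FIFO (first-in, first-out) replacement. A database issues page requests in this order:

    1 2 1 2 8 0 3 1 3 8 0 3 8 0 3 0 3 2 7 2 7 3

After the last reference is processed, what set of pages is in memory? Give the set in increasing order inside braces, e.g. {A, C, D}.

{0, 2, 3, 7, 8}

1 -> fault, frames (1)
2 -> fault, frames (1 2)
1 -> hit
2 -> hit
8 -> fault, frames (1 2 8)
0 -> fault, frames (1 2 8 0)
3 -> fault, frames (1 2 8 0 3)
1 -> hit
3 -> hit
8 -> hit
0 -> hit
3 -> hit
8 -> hit
0 -> hit
3 -> hit
0 -> hit
3 -> hit
2 -> hit
7 -> fault, evict 1, frames (2 8 0 3 7)
2 -> hit
7 -> hit
3 -> hit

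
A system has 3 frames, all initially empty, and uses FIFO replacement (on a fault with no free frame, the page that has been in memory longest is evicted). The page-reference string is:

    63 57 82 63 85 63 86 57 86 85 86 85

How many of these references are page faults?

8

63 → fault, frames [63]
57 → fault, frames [63, 57]
82 → fault, frames [63, 57, 82]
63 → hit
85 → fault, evict 63, frames [57, 82, 85]
63 → fault, evict 57, frames [82, 85, 63]
86 → fault, evict 82, frames [85, 63, 86]
57 → fault, evict 85, frames [63, 86, 57]
86 → hit
85 → fault, evict 63, frames [86, 57, 85]
86 → hit
85 → hit
Page faults: 8.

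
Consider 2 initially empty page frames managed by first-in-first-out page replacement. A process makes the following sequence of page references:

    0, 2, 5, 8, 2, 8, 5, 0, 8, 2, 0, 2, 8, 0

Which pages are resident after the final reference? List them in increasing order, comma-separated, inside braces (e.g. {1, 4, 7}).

0 -> miss, frames [0]
2 -> miss, frames [0, 2]
5 -> miss, evict 0, frames [2, 5]
8 -> miss, evict 2, frames [5, 8]
2 -> miss, evict 5, frames [8, 2]
8 -> hit
5 -> miss, evict 8, frames [2, 5]
0 -> miss, evict 2, frames [5, 0]
8 -> miss, evict 5, frames [0, 8]
2 -> miss, evict 0, frames [8, 2]
0 -> miss, evict 8, frames [2, 0]
2 -> hit
8 -> miss, evict 2, frames [0, 8]
0 -> hit

{0, 8}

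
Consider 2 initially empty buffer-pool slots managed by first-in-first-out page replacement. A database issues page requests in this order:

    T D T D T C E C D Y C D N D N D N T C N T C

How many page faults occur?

14

T → fault, frames (T)
D → fault, frames (T D)
T → hit
D → hit
T → hit
C → fault, evict T, frames (D C)
E → fault, evict D, frames (C E)
C → hit
D → fault, evict C, frames (E D)
Y → fault, evict E, frames (D Y)
C → fault, evict D, frames (Y C)
D → fault, evict Y, frames (C D)
N → fault, evict C, frames (D N)
D → hit
N → hit
D → hit
N → hit
T → fault, evict D, frames (N T)
C → fault, evict N, frames (T C)
N → fault, evict T, frames (C N)
T → fault, evict C, frames (N T)
C → fault, evict N, frames (T C)
Page faults: 14.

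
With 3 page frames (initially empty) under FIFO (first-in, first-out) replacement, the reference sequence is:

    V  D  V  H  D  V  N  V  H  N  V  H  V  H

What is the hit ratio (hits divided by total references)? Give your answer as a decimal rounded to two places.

V: fault, frames (V)
D: fault, frames (V D)
V: hit
H: fault, frames (V D H)
D: hit
V: hit
N: fault, evict V, frames (D H N)
V: fault, evict D, frames (H N V)
H: hit
N: hit
V: hit
H: hit
V: hit
H: hit
Hits: 9 of 14 references → 9/14 = 0.6429.

0.64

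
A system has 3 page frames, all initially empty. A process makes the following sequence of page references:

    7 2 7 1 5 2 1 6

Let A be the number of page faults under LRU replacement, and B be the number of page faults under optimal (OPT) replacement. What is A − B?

Under LRU: F F . F F F . F → 6 faults.
Under OPT: F F . F F . . F → 5 faults.
A − B = 6 − 5 = 1.

1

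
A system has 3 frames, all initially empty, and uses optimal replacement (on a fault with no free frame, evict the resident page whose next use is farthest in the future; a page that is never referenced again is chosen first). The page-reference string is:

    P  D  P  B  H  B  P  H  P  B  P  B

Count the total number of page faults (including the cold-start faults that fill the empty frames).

4

P -> fault, frames (P)
D -> fault, frames (P D)
P -> hit
B -> fault, frames (P D B)
H -> fault, evict D, frames (P B H)
B -> hit
P -> hit
H -> hit
P -> hit
B -> hit
P -> hit
B -> hit
Page faults: 4.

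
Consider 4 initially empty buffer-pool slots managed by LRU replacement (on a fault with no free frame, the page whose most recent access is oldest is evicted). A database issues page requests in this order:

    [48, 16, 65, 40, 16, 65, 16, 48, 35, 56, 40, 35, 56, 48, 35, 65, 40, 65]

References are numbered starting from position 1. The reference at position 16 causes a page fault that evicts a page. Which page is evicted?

pos 1: 48 -> miss, frames (48)
pos 2: 16 -> miss, frames (48 16)
pos 3: 65 -> miss, frames (48 16 65)
pos 4: 40 -> miss, frames (48 16 65 40)
pos 5: 16 -> hit
pos 6: 65 -> hit
pos 7: 16 -> hit
pos 8: 48 -> hit
pos 9: 35 -> miss, evict 40, frames (65 16 48 35)
pos 10: 56 -> miss, evict 65, frames (16 48 35 56)
pos 11: 40 -> miss, evict 16, frames (48 35 56 40)
pos 12: 35 -> hit
pos 13: 56 -> hit
pos 14: 48 -> hit
pos 15: 35 -> hit
pos 16: 65 -> miss, evict 40, frames (56 48 35 65)
At position 16, page 40 is evicted.

40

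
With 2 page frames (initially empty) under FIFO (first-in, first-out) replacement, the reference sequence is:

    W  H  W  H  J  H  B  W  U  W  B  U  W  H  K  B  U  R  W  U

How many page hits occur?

W -> miss, frames {W}
H -> miss, frames {W,H}
W -> hit
H -> hit
J -> miss, evict W, frames {H,J}
H -> hit
B -> miss, evict H, frames {J,B}
W -> miss, evict J, frames {B,W}
U -> miss, evict B, frames {W,U}
W -> hit
B -> miss, evict W, frames {U,B}
U -> hit
W -> miss, evict U, frames {B,W}
H -> miss, evict B, frames {W,H}
K -> miss, evict W, frames {H,K}
B -> miss, evict H, frames {K,B}
U -> miss, evict K, frames {B,U}
R -> miss, evict B, frames {U,R}
W -> miss, evict U, frames {R,W}
U -> miss, evict R, frames {W,U}
Hits: 5.

5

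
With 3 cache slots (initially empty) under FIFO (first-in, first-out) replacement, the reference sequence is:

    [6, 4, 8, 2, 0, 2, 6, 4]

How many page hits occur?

1

6 → miss, frames {6}
4 → miss, frames {6,4}
8 → miss, frames {6,4,8}
2 → miss, evict 6, frames {4,8,2}
0 → miss, evict 4, frames {8,2,0}
2 → hit
6 → miss, evict 8, frames {2,0,6}
4 → miss, evict 2, frames {0,6,4}
Hits: 1.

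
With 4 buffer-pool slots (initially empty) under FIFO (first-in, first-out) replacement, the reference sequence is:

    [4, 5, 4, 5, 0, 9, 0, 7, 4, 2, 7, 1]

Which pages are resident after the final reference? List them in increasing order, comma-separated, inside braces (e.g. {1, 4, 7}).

{1, 2, 4, 7}

4 -> miss, frames [4]
5 -> miss, frames [4, 5]
4 -> hit
5 -> hit
0 -> miss, frames [4, 5, 0]
9 -> miss, frames [4, 5, 0, 9]
0 -> hit
7 -> miss, evict 4, frames [5, 0, 9, 7]
4 -> miss, evict 5, frames [0, 9, 7, 4]
2 -> miss, evict 0, frames [9, 7, 4, 2]
7 -> hit
1 -> miss, evict 9, frames [7, 4, 2, 1]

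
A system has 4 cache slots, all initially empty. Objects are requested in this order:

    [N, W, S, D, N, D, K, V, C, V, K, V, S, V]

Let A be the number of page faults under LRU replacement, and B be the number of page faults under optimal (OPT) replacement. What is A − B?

1

Under LRU: F F F F . . F F F . . . F . → 8 faults.
Under OPT: F F F F . . F F F . . . . . → 7 faults.
A − B = 8 − 7 = 1.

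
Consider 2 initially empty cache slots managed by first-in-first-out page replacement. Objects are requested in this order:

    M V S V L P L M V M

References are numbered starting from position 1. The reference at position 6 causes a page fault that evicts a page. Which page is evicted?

pos 1: M: fault, frames {M}
pos 2: V: fault, frames {M,V}
pos 3: S: fault, evict M, frames {V,S}
pos 4: V: hit
pos 5: L: fault, evict V, frames {S,L}
pos 6: P: fault, evict S, frames {L,P}
At position 6, page S is evicted.

S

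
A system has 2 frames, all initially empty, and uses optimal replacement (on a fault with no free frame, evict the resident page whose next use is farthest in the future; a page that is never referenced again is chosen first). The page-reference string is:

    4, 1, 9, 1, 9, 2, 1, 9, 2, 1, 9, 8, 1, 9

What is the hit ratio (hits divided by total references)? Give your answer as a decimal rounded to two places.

0.43

4 -> miss, frames {4}
1 -> miss, frames {4,1}
9 -> miss, evict 4, frames {1,9}
1 -> hit
9 -> hit
2 -> miss, evict 9, frames {1,2}
1 -> hit
9 -> miss, evict 1, frames {2,9}
2 -> hit
1 -> miss, evict 2, frames {9,1}
9 -> hit
8 -> miss, evict 9, frames {1,8}
1 -> hit
9 -> miss, evict 8, frames {1,9}
Hits: 6 of 14 references → 6/14 = 0.4286.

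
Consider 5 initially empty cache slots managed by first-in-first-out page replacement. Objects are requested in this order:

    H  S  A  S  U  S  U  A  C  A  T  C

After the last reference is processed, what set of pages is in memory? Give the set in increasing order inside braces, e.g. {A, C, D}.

H -> fault, frames (H)
S -> fault, frames (H S)
A -> fault, frames (H S A)
S -> hit
U -> fault, frames (H S A U)
S -> hit
U -> hit
A -> hit
C -> fault, frames (H S A U C)
A -> hit
T -> fault, evict H, frames (S A U C T)
C -> hit

{A, C, S, T, U}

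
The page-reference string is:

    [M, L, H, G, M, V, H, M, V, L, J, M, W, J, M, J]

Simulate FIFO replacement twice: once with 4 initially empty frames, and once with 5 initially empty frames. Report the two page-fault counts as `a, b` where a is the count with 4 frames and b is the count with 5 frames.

4 frames: F F F F . F . F . F F . F . . . → 9 faults.
5 frames: F F F F . F . . . . F F F . . . → 8 faults.
8 < 9: adding a frame reduced faults, as is typical.

9, 8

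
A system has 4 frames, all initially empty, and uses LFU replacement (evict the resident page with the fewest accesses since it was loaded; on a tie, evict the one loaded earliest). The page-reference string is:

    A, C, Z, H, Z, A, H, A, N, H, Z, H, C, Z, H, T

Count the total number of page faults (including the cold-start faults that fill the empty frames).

7

A -> fault, frames (A)
C -> fault, frames (A C)
Z -> fault, frames (A C Z)
H -> fault, frames (A C Z H)
Z -> hit
A -> hit
H -> hit
A -> hit
N -> fault, evict C, frames (A Z H N)
H -> hit
Z -> hit
H -> hit
C -> fault, evict N, frames (A Z H C)
Z -> hit
H -> hit
T -> fault, evict C, frames (A Z H T)
Page faults: 7.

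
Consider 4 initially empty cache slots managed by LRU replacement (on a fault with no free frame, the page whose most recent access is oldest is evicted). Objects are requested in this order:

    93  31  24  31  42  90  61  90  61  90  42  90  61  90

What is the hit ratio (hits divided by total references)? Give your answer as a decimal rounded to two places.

93: miss, frames (93)
31: miss, frames (93 31)
24: miss, frames (93 31 24)
31: hit
42: miss, frames (93 24 31 42)
90: miss, evict 93, frames (24 31 42 90)
61: miss, evict 24, frames (31 42 90 61)
90: hit
61: hit
90: hit
42: hit
90: hit
61: hit
90: hit
Hits: 8 of 14 references → 8/14 = 0.5714.

0.57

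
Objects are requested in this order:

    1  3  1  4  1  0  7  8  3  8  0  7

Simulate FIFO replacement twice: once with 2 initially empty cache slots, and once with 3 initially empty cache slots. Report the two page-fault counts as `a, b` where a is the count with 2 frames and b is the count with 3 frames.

10, 9

2 frames: F F . F F F F F F . F F → 10 faults.
3 frames: F F . F . F F F F . F F → 9 faults.
9 < 10: adding a frame reduced faults, as is typical.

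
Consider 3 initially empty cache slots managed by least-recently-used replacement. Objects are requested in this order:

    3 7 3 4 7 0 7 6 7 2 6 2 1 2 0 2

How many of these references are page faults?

3 → fault, frames [3]
7 → fault, frames [3, 7]
3 → hit
4 → fault, frames [7, 3, 4]
7 → hit
0 → fault, evict 3, frames [4, 7, 0]
7 → hit
6 → fault, evict 4, frames [0, 7, 6]
7 → hit
2 → fault, evict 0, frames [6, 7, 2]
6 → hit
2 → hit
1 → fault, evict 7, frames [6, 2, 1]
2 → hit
0 → fault, evict 6, frames [1, 2, 0]
2 → hit
Page faults: 8.

8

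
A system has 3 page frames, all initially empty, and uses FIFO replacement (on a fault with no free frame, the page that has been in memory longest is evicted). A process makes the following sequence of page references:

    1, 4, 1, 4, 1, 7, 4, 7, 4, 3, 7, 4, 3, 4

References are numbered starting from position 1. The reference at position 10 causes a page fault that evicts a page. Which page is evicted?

pos 1: 1 → fault, frames {1}
pos 2: 4 → fault, frames {1,4}
pos 3: 1 → hit
pos 4: 4 → hit
pos 5: 1 → hit
pos 6: 7 → fault, frames {1,4,7}
pos 7: 4 → hit
pos 8: 7 → hit
pos 9: 4 → hit
pos 10: 3 → fault, evict 1, frames {4,7,3}
At position 10, page 1 is evicted.

1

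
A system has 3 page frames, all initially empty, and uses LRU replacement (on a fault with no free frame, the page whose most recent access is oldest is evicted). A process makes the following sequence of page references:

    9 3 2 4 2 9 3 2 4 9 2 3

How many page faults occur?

9: miss, frames [9]
3: miss, frames [9, 3]
2: miss, frames [9, 3, 2]
4: miss, evict 9, frames [3, 2, 4]
2: hit
9: miss, evict 3, frames [4, 2, 9]
3: miss, evict 4, frames [2, 9, 3]
2: hit
4: miss, evict 9, frames [3, 2, 4]
9: miss, evict 3, frames [2, 4, 9]
2: hit
3: miss, evict 4, frames [9, 2, 3]
Page faults: 9.

9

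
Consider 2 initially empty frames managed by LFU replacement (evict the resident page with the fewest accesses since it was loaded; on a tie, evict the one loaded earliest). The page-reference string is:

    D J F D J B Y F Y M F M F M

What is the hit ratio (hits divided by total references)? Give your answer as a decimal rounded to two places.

0.07

D -> fault, frames (D)
J -> fault, frames (D J)
F -> fault, evict D, frames (J F)
D -> fault, evict J, frames (F D)
J -> fault, evict F, frames (D J)
B -> fault, evict D, frames (J B)
Y -> fault, evict J, frames (B Y)
F -> fault, evict B, frames (Y F)
Y -> hit
M -> fault, evict F, frames (Y M)
F -> fault, evict M, frames (Y F)
M -> fault, evict F, frames (Y M)
F -> fault, evict M, frames (Y F)
M -> fault, evict F, frames (Y M)
Hits: 1 of 14 references → 1/14 = 0.0714.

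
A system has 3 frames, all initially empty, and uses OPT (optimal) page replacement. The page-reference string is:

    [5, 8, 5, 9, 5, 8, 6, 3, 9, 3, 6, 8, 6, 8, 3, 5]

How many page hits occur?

5: fault, frames [5]
8: fault, frames [5, 8]
5: hit
9: fault, frames [5, 8, 9]
5: hit
8: hit
6: fault, evict 5, frames [8, 9, 6]
3: fault, evict 8, frames [9, 6, 3]
9: hit
3: hit
6: hit
8: fault, evict 9, frames [6, 3, 8]
6: hit
8: hit
3: hit
5: fault, evict 8, frames [6, 3, 5]
Hits: 9.

9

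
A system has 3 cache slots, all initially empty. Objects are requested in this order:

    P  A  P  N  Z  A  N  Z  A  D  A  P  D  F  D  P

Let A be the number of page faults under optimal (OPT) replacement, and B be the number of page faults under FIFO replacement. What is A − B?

-2

Under OPT: F F . F F . . . . F . F . F . . → 7 faults.
Under FIFO: F F . F F . . . . F F F . F F . → 9 faults.
A − B = 7 − 9 = -2.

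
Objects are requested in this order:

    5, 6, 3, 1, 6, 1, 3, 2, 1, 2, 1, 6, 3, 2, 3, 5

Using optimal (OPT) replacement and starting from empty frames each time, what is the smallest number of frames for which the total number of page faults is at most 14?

2

f=1: 16 faults
f=2: 9 faults
f=3: 7 faults
f=4: 6 faults
f=5: 5 faults
Smallest f with faults ≤ 14 is 2.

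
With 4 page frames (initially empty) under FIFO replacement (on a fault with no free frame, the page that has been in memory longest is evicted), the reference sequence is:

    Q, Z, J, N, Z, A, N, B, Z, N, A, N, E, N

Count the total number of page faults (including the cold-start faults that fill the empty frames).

9

Q -> miss, frames [Q]
Z -> miss, frames [Q, Z]
J -> miss, frames [Q, Z, J]
N -> miss, frames [Q, Z, J, N]
Z -> hit
A -> miss, evict Q, frames [Z, J, N, A]
N -> hit
B -> miss, evict Z, frames [J, N, A, B]
Z -> miss, evict J, frames [N, A, B, Z]
N -> hit
A -> hit
N -> hit
E -> miss, evict N, frames [A, B, Z, E]
N -> miss, evict A, frames [B, Z, E, N]
Page faults: 9.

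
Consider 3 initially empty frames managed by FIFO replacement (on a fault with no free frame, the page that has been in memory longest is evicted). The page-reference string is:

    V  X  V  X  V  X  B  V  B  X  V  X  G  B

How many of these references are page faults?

V: fault, frames (V)
X: fault, frames (V X)
V: hit
X: hit
V: hit
X: hit
B: fault, frames (V X B)
V: hit
B: hit
X: hit
V: hit
X: hit
G: fault, evict V, frames (X B G)
B: hit
Page faults: 4.

4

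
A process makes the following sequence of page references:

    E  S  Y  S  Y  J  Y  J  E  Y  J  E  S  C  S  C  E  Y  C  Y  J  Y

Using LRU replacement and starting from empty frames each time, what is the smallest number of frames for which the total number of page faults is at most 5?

5

f=1: 22 faults
f=2: 14 faults
f=3: 9 faults
f=4: 7 faults
f=5: 5 faults
Smallest f with faults ≤ 5 is 5.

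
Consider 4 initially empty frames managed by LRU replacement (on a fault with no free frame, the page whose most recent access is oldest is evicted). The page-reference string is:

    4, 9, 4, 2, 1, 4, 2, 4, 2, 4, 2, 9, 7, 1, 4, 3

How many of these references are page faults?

4 -> miss, frames [4]
9 -> miss, frames [4, 9]
4 -> hit
2 -> miss, frames [9, 4, 2]
1 -> miss, frames [9, 4, 2, 1]
4 -> hit
2 -> hit
4 -> hit
2 -> hit
4 -> hit
2 -> hit
9 -> hit
7 -> miss, evict 1, frames [4, 2, 9, 7]
1 -> miss, evict 4, frames [2, 9, 7, 1]
4 -> miss, evict 2, frames [9, 7, 1, 4]
3 -> miss, evict 9, frames [7, 1, 4, 3]
Page faults: 8.

8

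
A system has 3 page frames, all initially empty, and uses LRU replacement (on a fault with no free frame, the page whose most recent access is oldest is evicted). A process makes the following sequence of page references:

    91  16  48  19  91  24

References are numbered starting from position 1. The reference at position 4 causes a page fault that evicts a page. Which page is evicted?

pos 1: 91: miss, frames (91)
pos 2: 16: miss, frames (91 16)
pos 3: 48: miss, frames (91 16 48)
pos 4: 19: miss, evict 91, frames (16 48 19)
At position 4, page 91 is evicted.

91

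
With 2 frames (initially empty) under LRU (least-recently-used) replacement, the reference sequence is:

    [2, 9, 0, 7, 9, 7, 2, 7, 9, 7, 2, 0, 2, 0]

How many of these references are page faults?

2 → fault, frames [2]
9 → fault, frames [2, 9]
0 → fault, evict 2, frames [9, 0]
7 → fault, evict 9, frames [0, 7]
9 → fault, evict 0, frames [7, 9]
7 → hit
2 → fault, evict 9, frames [7, 2]
7 → hit
9 → fault, evict 2, frames [7, 9]
7 → hit
2 → fault, evict 9, frames [7, 2]
0 → fault, evict 7, frames [2, 0]
2 → hit
0 → hit
Page faults: 9.

9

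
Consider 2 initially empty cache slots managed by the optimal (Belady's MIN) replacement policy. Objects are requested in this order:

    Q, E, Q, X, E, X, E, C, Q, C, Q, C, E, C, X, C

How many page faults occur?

Q -> fault, frames [Q]
E -> fault, frames [Q, E]
Q -> hit
X -> fault, evict Q, frames [E, X]
E -> hit
X -> hit
E -> hit
C -> fault, evict X, frames [E, C]
Q -> fault, evict E, frames [C, Q]
C -> hit
Q -> hit
C -> hit
E -> fault, evict Q, frames [C, E]
C -> hit
X -> fault, evict E, frames [C, X]
C -> hit
Page faults: 7.

7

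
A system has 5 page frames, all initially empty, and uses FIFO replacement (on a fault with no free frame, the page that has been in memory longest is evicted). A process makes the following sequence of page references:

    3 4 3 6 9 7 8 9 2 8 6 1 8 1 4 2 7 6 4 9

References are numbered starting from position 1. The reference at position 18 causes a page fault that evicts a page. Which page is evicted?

pos 1: 3: miss, frames [3]
pos 2: 4: miss, frames [3, 4]
pos 3: 3: hit
pos 4: 6: miss, frames [3, 4, 6]
pos 5: 9: miss, frames [3, 4, 6, 9]
pos 6: 7: miss, frames [3, 4, 6, 9, 7]
pos 7: 8: miss, evict 3, frames [4, 6, 9, 7, 8]
pos 8: 9: hit
pos 9: 2: miss, evict 4, frames [6, 9, 7, 8, 2]
pos 10: 8: hit
pos 11: 6: hit
pos 12: 1: miss, evict 6, frames [9, 7, 8, 2, 1]
pos 13: 8: hit
pos 14: 1: hit
pos 15: 4: miss, evict 9, frames [7, 8, 2, 1, 4]
pos 16: 2: hit
pos 17: 7: hit
pos 18: 6: miss, evict 7, frames [8, 2, 1, 4, 6]
At position 18, page 7 is evicted.

7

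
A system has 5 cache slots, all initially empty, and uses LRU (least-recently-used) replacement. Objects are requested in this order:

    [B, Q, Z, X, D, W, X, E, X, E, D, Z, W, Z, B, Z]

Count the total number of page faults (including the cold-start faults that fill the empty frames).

B -> fault, frames (B)
Q -> fault, frames (B Q)
Z -> fault, frames (B Q Z)
X -> fault, frames (B Q Z X)
D -> fault, frames (B Q Z X D)
W -> fault, evict B, frames (Q Z X D W)
X -> hit
E -> fault, evict Q, frames (Z D W X E)
X -> hit
E -> hit
D -> hit
Z -> hit
W -> hit
Z -> hit
B -> fault, evict X, frames (E D W Z B)
Z -> hit
Page faults: 8.

8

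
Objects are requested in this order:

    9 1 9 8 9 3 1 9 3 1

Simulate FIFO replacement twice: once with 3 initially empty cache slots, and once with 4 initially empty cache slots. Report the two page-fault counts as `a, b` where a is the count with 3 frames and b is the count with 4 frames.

3 frames: F F . F . F . F . F → 6 faults.
4 frames: F F . F . F . . . . → 4 faults.
4 < 6: adding a frame reduced faults, as is typical.

6, 4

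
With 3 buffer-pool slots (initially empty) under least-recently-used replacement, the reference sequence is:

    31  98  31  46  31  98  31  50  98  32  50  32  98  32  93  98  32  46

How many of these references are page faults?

31 → miss, frames {31}
98 → miss, frames {31,98}
31 → hit
46 → miss, frames {98,31,46}
31 → hit
98 → hit
31 → hit
50 → miss, evict 46, frames {98,31,50}
98 → hit
32 → miss, evict 31, frames {50,98,32}
50 → hit
32 → hit
98 → hit
32 → hit
93 → miss, evict 50, frames {98,32,93}
98 → hit
32 → hit
46 → miss, evict 93, frames {98,32,46}
Page faults: 7.

7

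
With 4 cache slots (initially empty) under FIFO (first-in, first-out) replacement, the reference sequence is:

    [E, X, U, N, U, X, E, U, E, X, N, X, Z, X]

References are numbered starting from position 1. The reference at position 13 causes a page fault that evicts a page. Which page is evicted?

E

pos 1: E → miss, frames [E]
pos 2: X → miss, frames [E, X]
pos 3: U → miss, frames [E, X, U]
pos 4: N → miss, frames [E, X, U, N]
pos 5: U → hit
pos 6: X → hit
pos 7: E → hit
pos 8: U → hit
pos 9: E → hit
pos 10: X → hit
pos 11: N → hit
pos 12: X → hit
pos 13: Z → miss, evict E, frames [X, U, N, Z]
At position 13, page E is evicted.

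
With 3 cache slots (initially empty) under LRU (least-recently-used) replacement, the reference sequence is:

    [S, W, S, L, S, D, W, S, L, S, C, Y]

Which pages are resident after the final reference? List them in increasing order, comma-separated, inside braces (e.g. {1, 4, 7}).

{C, S, Y}

S -> fault, frames [S]
W -> fault, frames [S, W]
S -> hit
L -> fault, frames [W, S, L]
S -> hit
D -> fault, evict W, frames [L, S, D]
W -> fault, evict L, frames [S, D, W]
S -> hit
L -> fault, evict D, frames [W, S, L]
S -> hit
C -> fault, evict W, frames [L, S, C]
Y -> fault, evict L, frames [S, C, Y]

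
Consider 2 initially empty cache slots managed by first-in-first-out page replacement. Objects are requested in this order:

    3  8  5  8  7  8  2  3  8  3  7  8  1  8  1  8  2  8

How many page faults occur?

3 → miss, frames {3}
8 → miss, frames {3,8}
5 → miss, evict 3, frames {8,5}
8 → hit
7 → miss, evict 8, frames {5,7}
8 → miss, evict 5, frames {7,8}
2 → miss, evict 7, frames {8,2}
3 → miss, evict 8, frames {2,3}
8 → miss, evict 2, frames {3,8}
3 → hit
7 → miss, evict 3, frames {8,7}
8 → hit
1 → miss, evict 8, frames {7,1}
8 → miss, evict 7, frames {1,8}
1 → hit
8 → hit
2 → miss, evict 1, frames {8,2}
8 → hit
Page faults: 12.

12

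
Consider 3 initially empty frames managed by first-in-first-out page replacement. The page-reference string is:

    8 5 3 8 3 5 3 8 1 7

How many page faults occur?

5

8 -> miss, frames [8]
5 -> miss, frames [8, 5]
3 -> miss, frames [8, 5, 3]
8 -> hit
3 -> hit
5 -> hit
3 -> hit
8 -> hit
1 -> miss, evict 8, frames [5, 3, 1]
7 -> miss, evict 5, frames [3, 1, 7]
Page faults: 5.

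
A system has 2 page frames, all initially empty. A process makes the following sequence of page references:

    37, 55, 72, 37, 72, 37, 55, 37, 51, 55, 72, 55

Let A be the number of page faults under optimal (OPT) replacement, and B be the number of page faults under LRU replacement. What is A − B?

Under OPT: F F F . . . F . F . F . → 6 faults.
Under LRU: F F F F . . F . F F F . → 8 faults.
A − B = 6 − 8 = -2.

-2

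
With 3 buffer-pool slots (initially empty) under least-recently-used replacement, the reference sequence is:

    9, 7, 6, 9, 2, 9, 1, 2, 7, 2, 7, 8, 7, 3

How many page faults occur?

9 → fault, frames [9]
7 → fault, frames [9, 7]
6 → fault, frames [9, 7, 6]
9 → hit
2 → fault, evict 7, frames [6, 9, 2]
9 → hit
1 → fault, evict 6, frames [2, 9, 1]
2 → hit
7 → fault, evict 9, frames [1, 2, 7]
2 → hit
7 → hit
8 → fault, evict 1, frames [2, 7, 8]
7 → hit
3 → fault, evict 2, frames [8, 7, 3]
Page faults: 8.

8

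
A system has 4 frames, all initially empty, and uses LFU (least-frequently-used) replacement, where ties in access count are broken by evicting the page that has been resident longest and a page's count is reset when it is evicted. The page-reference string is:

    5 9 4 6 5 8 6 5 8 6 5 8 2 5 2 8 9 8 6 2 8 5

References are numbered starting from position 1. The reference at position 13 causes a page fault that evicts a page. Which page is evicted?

pos 1: 5 → fault, frames (5)
pos 2: 9 → fault, frames (5 9)
pos 3: 4 → fault, frames (5 9 4)
pos 4: 6 → fault, frames (5 9 4 6)
pos 5: 5 → hit
pos 6: 8 → fault, evict 9, frames (5 4 6 8)
pos 7: 6 → hit
pos 8: 5 → hit
pos 9: 8 → hit
pos 10: 6 → hit
pos 11: 5 → hit
pos 12: 8 → hit
pos 13: 2 → fault, evict 4, frames (5 6 8 2)
At position 13, page 4 is evicted.

4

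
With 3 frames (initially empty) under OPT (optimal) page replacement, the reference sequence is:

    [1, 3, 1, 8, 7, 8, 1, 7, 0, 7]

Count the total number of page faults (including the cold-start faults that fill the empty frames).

1: miss, frames (1)
3: miss, frames (1 3)
1: hit
8: miss, frames (1 3 8)
7: miss, evict 3, frames (1 8 7)
8: hit
1: hit
7: hit
0: miss, evict 8, frames (1 7 0)
7: hit
Page faults: 5.

5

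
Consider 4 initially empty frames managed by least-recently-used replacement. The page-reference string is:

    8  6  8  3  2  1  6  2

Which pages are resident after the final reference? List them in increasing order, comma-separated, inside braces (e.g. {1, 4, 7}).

8: miss, frames (8)
6: miss, frames (8 6)
8: hit
3: miss, frames (6 8 3)
2: miss, frames (6 8 3 2)
1: miss, evict 6, frames (8 3 2 1)
6: miss, evict 8, frames (3 2 1 6)
2: hit

{1, 2, 3, 6}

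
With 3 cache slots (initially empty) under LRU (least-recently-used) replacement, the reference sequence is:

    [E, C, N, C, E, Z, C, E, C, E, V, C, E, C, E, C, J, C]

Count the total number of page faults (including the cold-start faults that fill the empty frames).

6

E: fault, frames (E)
C: fault, frames (E C)
N: fault, frames (E C N)
C: hit
E: hit
Z: fault, evict N, frames (C E Z)
C: hit
E: hit
C: hit
E: hit
V: fault, evict Z, frames (C E V)
C: hit
E: hit
C: hit
E: hit
C: hit
J: fault, evict V, frames (E C J)
C: hit
Page faults: 6.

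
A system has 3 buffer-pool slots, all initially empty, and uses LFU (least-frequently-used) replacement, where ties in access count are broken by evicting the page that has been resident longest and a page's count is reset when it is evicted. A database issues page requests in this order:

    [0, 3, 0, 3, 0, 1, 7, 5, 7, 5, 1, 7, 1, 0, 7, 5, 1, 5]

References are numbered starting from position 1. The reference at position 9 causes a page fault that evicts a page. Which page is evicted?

5

pos 1: 0: miss, frames [0]
pos 2: 3: miss, frames [0, 3]
pos 3: 0: hit
pos 4: 3: hit
pos 5: 0: hit
pos 6: 1: miss, frames [0, 3, 1]
pos 7: 7: miss, evict 1, frames [0, 3, 7]
pos 8: 5: miss, evict 7, frames [0, 3, 5]
pos 9: 7: miss, evict 5, frames [0, 3, 7]
At position 9, page 5 is evicted.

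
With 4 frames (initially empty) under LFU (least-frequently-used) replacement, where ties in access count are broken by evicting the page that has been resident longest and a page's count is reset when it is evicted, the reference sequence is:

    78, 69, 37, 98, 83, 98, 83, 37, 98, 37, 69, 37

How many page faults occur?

5

78: miss, frames {78}
69: miss, frames {78,69}
37: miss, frames {78,69,37}
98: miss, frames {78,69,37,98}
83: miss, evict 78, frames {69,37,98,83}
98: hit
83: hit
37: hit
98: hit
37: hit
69: hit
37: hit
Page faults: 5.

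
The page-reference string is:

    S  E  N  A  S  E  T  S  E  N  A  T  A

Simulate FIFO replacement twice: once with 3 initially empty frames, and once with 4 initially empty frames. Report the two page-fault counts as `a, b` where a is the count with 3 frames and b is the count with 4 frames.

3 frames: F F F F F F F . . F F . . → 9 faults.
4 frames: F F F F . . F F F F F F . → 10 faults.
10 > 9: adding a frame increased faults — Belady's anomaly.

9, 10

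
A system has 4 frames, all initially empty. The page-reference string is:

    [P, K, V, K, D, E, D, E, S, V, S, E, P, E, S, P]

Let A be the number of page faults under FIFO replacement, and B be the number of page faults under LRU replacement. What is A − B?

-1

Under FIFO: F F F . F F . . F . . . F . . . → 7 faults.
Under LRU: F F F . F F . . F F . . F . . . → 8 faults.
A − B = 7 − 8 = -1.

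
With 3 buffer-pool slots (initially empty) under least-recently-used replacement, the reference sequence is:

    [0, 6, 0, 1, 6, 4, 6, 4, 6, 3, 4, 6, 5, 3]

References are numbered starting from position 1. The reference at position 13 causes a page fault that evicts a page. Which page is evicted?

3

pos 1: 0: miss, frames (0)
pos 2: 6: miss, frames (0 6)
pos 3: 0: hit
pos 4: 1: miss, frames (6 0 1)
pos 5: 6: hit
pos 6: 4: miss, evict 0, frames (1 6 4)
pos 7: 6: hit
pos 8: 4: hit
pos 9: 6: hit
pos 10: 3: miss, evict 1, frames (4 6 3)
pos 11: 4: hit
pos 12: 6: hit
pos 13: 5: miss, evict 3, frames (4 6 5)
At position 13, page 3 is evicted.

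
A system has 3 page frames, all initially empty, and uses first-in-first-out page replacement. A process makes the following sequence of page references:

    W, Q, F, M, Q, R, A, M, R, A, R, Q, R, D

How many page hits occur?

6

W → fault, frames (W)
Q → fault, frames (W Q)
F → fault, frames (W Q F)
M → fault, evict W, frames (Q F M)
Q → hit
R → fault, evict Q, frames (F M R)
A → fault, evict F, frames (M R A)
M → hit
R → hit
A → hit
R → hit
Q → fault, evict M, frames (R A Q)
R → hit
D → fault, evict R, frames (A Q D)
Hits: 6.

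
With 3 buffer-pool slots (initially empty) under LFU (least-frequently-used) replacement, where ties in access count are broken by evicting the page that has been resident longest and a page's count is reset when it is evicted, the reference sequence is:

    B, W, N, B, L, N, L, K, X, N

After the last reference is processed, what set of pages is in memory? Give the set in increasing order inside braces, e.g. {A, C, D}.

B -> fault, frames [B]
W -> fault, frames [B, W]
N -> fault, frames [B, W, N]
B -> hit
L -> fault, evict W, frames [B, N, L]
N -> hit
L -> hit
K -> fault, evict B, frames [N, L, K]
X -> fault, evict K, frames [N, L, X]
N -> hit

{L, N, X}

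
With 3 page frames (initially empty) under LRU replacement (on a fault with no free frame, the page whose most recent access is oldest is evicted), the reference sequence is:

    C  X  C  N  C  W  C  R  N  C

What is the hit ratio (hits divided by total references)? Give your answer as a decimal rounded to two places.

C -> fault, frames [C]
X -> fault, frames [C, X]
C -> hit
N -> fault, frames [X, C, N]
C -> hit
W -> fault, evict X, frames [N, C, W]
C -> hit
R -> fault, evict N, frames [W, C, R]
N -> fault, evict W, frames [C, R, N]
C -> hit
Hits: 4 of 10 references → 4/10 = 0.4000.

0.40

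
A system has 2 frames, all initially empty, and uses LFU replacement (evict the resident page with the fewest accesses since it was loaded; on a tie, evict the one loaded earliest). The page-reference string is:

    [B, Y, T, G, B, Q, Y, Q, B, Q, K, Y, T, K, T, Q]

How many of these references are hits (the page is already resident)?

3

B: miss, frames {B}
Y: miss, frames {B,Y}
T: miss, evict B, frames {Y,T}
G: miss, evict Y, frames {T,G}
B: miss, evict T, frames {G,B}
Q: miss, evict G, frames {B,Q}
Y: miss, evict B, frames {Q,Y}
Q: hit
B: miss, evict Y, frames {Q,B}
Q: hit
K: miss, evict B, frames {Q,K}
Y: miss, evict K, frames {Q,Y}
T: miss, evict Y, frames {Q,T}
K: miss, evict T, frames {Q,K}
T: miss, evict K, frames {Q,T}
Q: hit
Hits: 3.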